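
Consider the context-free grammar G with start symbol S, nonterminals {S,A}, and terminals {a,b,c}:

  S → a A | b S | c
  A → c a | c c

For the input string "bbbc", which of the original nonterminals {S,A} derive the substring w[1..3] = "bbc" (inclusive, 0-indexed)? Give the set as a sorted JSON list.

Convert to CNF:
  S -> T1 A | T2 S | c
  A -> T0 T0 | T0 T1
  T0 -> c
  T1 -> a
  T2 -> b

CYK fill (cells [i..j] with 1 ≤ i ≤ j ≤ 3 only):
  T[1,1] 'b' = {T2}  orig:{}
  T[2,2] 'b' = {T2}  orig:{}
  T[3,3] 'c' = {S,T0}  orig:{S}
  T[1,2] 'bb' = ∅
  T[2,3] 'bc' = {S}
  T[1,3] 'bbc' = {S}

Original NTs in T[1,3] deriving "bbc": ["S"]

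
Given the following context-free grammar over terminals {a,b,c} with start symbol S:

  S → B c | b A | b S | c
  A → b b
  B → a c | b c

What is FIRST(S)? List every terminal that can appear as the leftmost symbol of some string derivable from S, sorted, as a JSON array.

Compute FIRST by fixpoint:
pass 1:
  A via A→b b: +{b}
  B via B→a c: +{a}
  B via B→b c: +{b}
  S via S→B c: +{a,b}
  S via S→c: +{c}
  FIRST(S)={a,b,c}  FIRST(A)={b}  FIRST(B)={a,b}
pass 2: — fixpoint
  FIRST(S)={a,b,c}  FIRST(A)={b}  FIRST(B)={a,b}

FIRST(S) = ["a", "b", "c"]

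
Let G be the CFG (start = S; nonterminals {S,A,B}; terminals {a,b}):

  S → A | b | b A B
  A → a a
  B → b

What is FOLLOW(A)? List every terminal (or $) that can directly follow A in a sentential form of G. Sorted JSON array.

FIRST iteration:
[1]
  A via A→a a: +{a}
  B via B→b: +{b}
  S via S→A: +{a}
  S via S→b: +{b}
  FIRST[S]={a,b}  FIRST[A]={a}  FIRST[B]={b}
[2] done
  FIRST[S]={a,b}  FIRST[A]={a}  FIRST[B]={b}

FOLLOW iteration:
FOLLOW(S) := {$}
[1]
  S→A: FOLLOW(A) ⊇ FOLLOW(S) ⊇ {$}; new: +{$}
  S→b A B: FOLLOW(A) ⊇ FIRST(B) = {b}; new: +{b}
  S→b A B: FOLLOW(B) ⊇ FOLLOW(S) ⊇ {$}; new: +{$}
  S: {$}  A: {$,b}  B: {$}
[2] (no change)
  S: {$}  A: {$,b}  B: {$}

FOLLOW(A) = ["$", "b"]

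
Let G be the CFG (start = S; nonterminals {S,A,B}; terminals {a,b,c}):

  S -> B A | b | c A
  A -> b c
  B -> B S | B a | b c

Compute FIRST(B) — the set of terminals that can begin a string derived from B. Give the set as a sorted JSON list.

FIRST iteration:
[1]
  A via A→b c: +{b}
  B via B→b c: +{b}
  S via S→B A: +{b}
  S via S→c A: +{c}
  S: {b,c}  A: {b}  B: {b}
[2] (no change)
  S: {b,c}  A: {b}  B: {b}

FIRST(B) = ["b"]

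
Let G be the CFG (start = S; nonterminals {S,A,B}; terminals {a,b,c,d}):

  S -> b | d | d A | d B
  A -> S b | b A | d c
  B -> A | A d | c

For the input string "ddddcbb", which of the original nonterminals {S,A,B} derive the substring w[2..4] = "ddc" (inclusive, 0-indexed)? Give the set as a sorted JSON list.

CNF form of G:
  S -> T1 A | T1 B | b | d
  A -> S T0 | T0 A | T1 T2
  B -> A T1 | S T0 | T0 A | T1 T2 | c
  T0 -> b
  T1 -> d
  T2 -> c

CYK table (by increasing span) (cells [i..j] with 2 ≤ i ≤ j ≤ 4 only):
  T[2,2] 'd' = {S,T1}  orig:{S}
  T[3,3] 'd' = {S,T1}  orig:{S}
  T[4,4] 'c' = {B,T2}  orig:{B}
  T[2,3] 'dd' = ∅
  T[3,4] 'dc' = {A,B,S}
  T[2,4] 'ddc' = {S}

Original NTs in T[2,4] deriving "ddc": ["S"]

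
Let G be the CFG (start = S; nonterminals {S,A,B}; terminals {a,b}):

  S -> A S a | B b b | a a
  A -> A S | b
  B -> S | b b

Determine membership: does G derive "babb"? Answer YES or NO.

Convert to CNF:
  S -> A X4 | B X5 | T0 T0
  A -> A S | b
  B -> A X2 | B X3 | T0 T0 | T1 T1
  T0 -> a
  T1 -> b
  X2 -> S T0
  X3 -> T1 T1
  X4 -> S T0
  X5 -> T1 T1

CYK fill:
  [0..0]={A,T1}  "b"  orig:{A}
  [1..1]={T0}  "a"  orig:{}
  [2..2]={A,T1}  "b"  orig:{A}
  [3..3]={A,T1}  "b"  orig:{A}
  [0..1]=∅  "ba"
  [1..2]=∅  "ab"
  [2..3]={B,X3,X5}  "bb"  orig:{B}
  [0..2]=∅  "bab"
  [1..3]=∅  "abb"
  [0..3]=∅  "babb"

S ∉ T[0,3] ⇒ NO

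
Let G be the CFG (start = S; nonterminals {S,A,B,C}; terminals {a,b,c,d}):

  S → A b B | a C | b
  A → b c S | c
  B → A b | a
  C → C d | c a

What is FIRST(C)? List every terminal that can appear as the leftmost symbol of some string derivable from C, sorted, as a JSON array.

FIRST iteration:
[1]
  A via A→b c S: +{b}
  A via A→c: +{c}
  B via B→A b: +{b,c}
  B via B→a: +{a}
  C via C→c a: +{c}
  S via S→A b B: +{b,c}
  S via S→a C: +{a}
  FIRST[S]={a,b,c}  FIRST[A]={b,c}  FIRST[B]={a,b,c}  FIRST[C]={c}
[2] — fixpoint
  FIRST[S]={a,b,c}  FIRST[A]={b,c}  FIRST[B]={a,b,c}  FIRST[C]={c}

FIRST(C) = ["c"]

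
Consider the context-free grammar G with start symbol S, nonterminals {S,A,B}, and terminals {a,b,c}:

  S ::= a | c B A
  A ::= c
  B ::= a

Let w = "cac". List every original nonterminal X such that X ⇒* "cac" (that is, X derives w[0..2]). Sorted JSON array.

Convert to CNF:
  S -> T0 X1 | a
  A -> c
  B -> a
  T0 -> c
  X1 -> B A

CYK fill — only the sub-triangle for w[0..2]:
  [0..0]={A,T0}  "c"  orig:{A}
  [1..1]={B,S}  "a"
  [2..2]={A,T0}  "c"  orig:{A}
  [0..1]=∅  "ca"
  [1..2]={X1}  "ac"  orig:{}
  [0..2]={S}  "cac"

Original NTs in T[0,2] deriving "cac": ["S"]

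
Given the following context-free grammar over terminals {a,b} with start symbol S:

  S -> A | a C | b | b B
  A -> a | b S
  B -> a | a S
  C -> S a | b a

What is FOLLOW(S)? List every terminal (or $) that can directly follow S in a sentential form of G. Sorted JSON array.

Compute FIRST by fixpoint:
round 1:
  A via A→a: +{a}
  A via A→b S: +{b}
  B via B→a: +{a}
  C via C→b a: +{b}
  S via S→A: +{a,b}
  FIRST(S)={a,b}  FIRST(A)={a,b}  FIRST(B)={a}  FIRST(C)={b}
round 2:
  C via C→S a: +{a}
  FIRST(S)={a,b}  FIRST(A)={a,b}  FIRST(B)={a}  FIRST(C)={a,b}
round 3: (stable)
  FIRST(S)={a,b}  FIRST(A)={a,b}  FIRST(B)={a}  FIRST(C)={a,b}

FOLLOW iteration:
seed FOLLOW(S) with $
round 1:
  C→S a: FOLLOW(S) ⊇ FIRST(a) = {a}; new: +{a}
  S→A: FOLLOW(A) ⊇ FOLLOW(S) ⊇ {$,a}; new: +{$,a}
  S→a C: FOLLOW(C) ⊇ FOLLOW(S) ⊇ {$,a}; new: +{$,a}
  S→b B: FOLLOW(B) ⊇ FOLLOW(S) ⊇ {$,a}; new: +{$,a}
  FOLLOW(S)={$,a}  FOLLOW(A)={$,a}  FOLLOW(B)={$,a}  FOLLOW(C)={$,a}
round 2: (stable)
  FOLLOW(S)={$,a}  FOLLOW(A)={$,a}  FOLLOW(B)={$,a}  FOLLOW(C)={$,a}

FOLLOW(S) = ["$", "a"]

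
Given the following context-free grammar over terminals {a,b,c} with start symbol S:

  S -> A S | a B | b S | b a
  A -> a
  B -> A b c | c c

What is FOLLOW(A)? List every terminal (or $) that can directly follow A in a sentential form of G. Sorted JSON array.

Compute FIRST by fixpoint:
pass 1:
  A via A→a: +{a}
  B via B→A b c: +{a}
  B via B→c c: +{c}
  S via S→A S: +{a}
  S via S→b S: +{b}
  FIRST(S)={a,b}  FIRST(A)={a}  FIRST(B)={a,c}
pass 2: — fixpoint
  FIRST(S)={a,b}  FIRST(A)={a}  FIRST(B)={a,c}

Compute FOLLOW by fixpoint:
seed FOLLOW(S) with $
round 1:
  B→A b c: FOLLOW(A) ⊇ FIRST(b) = {b}; new: +{b}
  S→A S: FOLLOW(A) ⊇ FIRST(S) = {a,b}; new: +{a}
  S→a B: FOLLOW(B) ⊇ FOLLOW(S) ⊇ {$}; new: +{$}
  FOLLOW(S)={$}  FOLLOW(A)={a,b}  FOLLOW(B)={$}
round 2: (stable)
  FOLLOW(S)={$}  FOLLOW(A)={a,b}  FOLLOW(B)={$}

FOLLOW(A) = ["a", "b"]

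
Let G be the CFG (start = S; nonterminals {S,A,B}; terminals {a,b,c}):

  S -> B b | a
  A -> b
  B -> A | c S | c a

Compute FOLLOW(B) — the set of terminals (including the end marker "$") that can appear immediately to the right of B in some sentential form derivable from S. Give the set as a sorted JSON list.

FIRST sets, iterate to fixpoint:
round 1:
  A via A→b: +{b}
  B via B→A: +{b}
  B via B→c S: +{c}
  S via S→B b: +{b,c}
  S via S→a: +{a}
  FIRST(S)={a,b,c}  FIRST(A)={b}  FIRST(B)={b,c}
round 2: (stable)
  FIRST(S)={a,b,c}  FIRST(A)={b}  FIRST(B)={b,c}

FOLLOW sets:
seed FOLLOW(S) with $
round 1:
  S→B b: FOLLOW(B) ⊇ FIRST(b) = {b}; new: +{b}
  FOLLOW[S]={$}  FOLLOW[A]={}  FOLLOW[B]={b}
round 2:
  B→A: FOLLOW(A) ⊇ FOLLOW(B) ⊇ {b}; new: +{b}
  B→c S: FOLLOW(S) ⊇ FOLLOW(B) ⊇ {b}; new: +{b}
  FOLLOW[S]={$,b}  FOLLOW[A]={b}  FOLLOW[B]={b}
round 3: (no change)
  FOLLOW[S]={$,b}  FOLLOW[A]={b}  FOLLOW[B]={b}

FOLLOW(B) = ["b"]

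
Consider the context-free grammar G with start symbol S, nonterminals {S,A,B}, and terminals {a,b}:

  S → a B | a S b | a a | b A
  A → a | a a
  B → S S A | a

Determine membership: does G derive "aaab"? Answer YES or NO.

Convert to CNF:
  S -> T0 B | T0 T0 | T0 X3 | T1 A
  A -> T0 T0 | a
  B -> S X2 | a
  T0 -> a
  T1 -> b
  X2 -> S A
  X3 -> S T1

Fill CYK table bottom-up:
  T[0,0] 'a' = {A,B,T0}  orig:{A,B}
  T[1,1] 'a' = {A,B,T0}  orig:{A,B}
  T[2,2] 'a' = {A,B,T0}  orig:{A,B}
  T[3,3] 'b' = {T1}  orig:{}
  T[0,1] 'aa' = {A,S}
  T[1,2] 'aa' = {A,S}
  T[2,3] 'ab' = ∅
  T[0,2] 'aaa' = {X2}  orig:{}
  T[1,3] 'aab' = {X3}  orig:{}
  T[0,3] 'aaab' = {S}

S ∈ T[0,3] ⇒ YES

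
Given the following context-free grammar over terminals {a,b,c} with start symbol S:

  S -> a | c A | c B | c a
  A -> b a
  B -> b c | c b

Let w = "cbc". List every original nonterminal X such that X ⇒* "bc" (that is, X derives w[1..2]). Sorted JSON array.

Convert to CNF:
  S -> T2 A | T2 B | T2 T1 | a
  A -> T0 T1
  B -> T0 T2 | T2 T0
  T0 -> b
  T1 -> a
  T2 -> c

CYK fill — only the sub-triangle for w[1..2]:
  [1..1]={T0}  "b"  orig:{}
  [2..2]={T2}  "c"  orig:{}
  [1..2]={B}  "bc"

Original NTs in T[1,2] deriving "bc": ["B"]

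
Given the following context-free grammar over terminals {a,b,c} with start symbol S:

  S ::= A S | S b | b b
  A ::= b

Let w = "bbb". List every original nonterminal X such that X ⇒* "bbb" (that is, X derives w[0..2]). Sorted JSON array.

Convert to CNF:
  S -> A S | S T0 | T0 T0
  A -> b
  T0 -> b

Fill CYK table bottom-up, restricted to cells inside w[0..2]:
  [0..0]={A,T0}  "b"  orig:{A}
  [1..1]={A,T0}  "b"  orig:{A}
  [2..2]={A,T0}  "b"  orig:{A}
  [0..1]={S}  "bb"
  [1..2]={S}  "bb"
  [0..2]={S}  "bbb"

Original NTs in T[0,2] deriving "bbb": ["S"]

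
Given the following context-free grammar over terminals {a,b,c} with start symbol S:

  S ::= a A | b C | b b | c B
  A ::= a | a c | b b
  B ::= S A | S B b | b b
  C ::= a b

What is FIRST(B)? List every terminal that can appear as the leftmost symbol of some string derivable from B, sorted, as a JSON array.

FIRST sets, iterate to fixpoint:
pass 1:
  A via A→a: +{a}
  A via A→b b: +{b}
  B via B→b b: +{b}
  C via C→a b: +{a}
  S via S→a A: +{a}
  S via S→b C: +{b}
  S via S→c B: +{c}
  FIRST[S]={a,b,c}  FIRST[A]={a,b}  FIRST[B]={b}  FIRST[C]={a}
pass 2:
  B via B→S A: +{a,c}
  FIRST[S]={a,b,c}  FIRST[A]={a,b}  FIRST[B]={a,b,c}  FIRST[C]={a}
pass 3: — fixpoint
  FIRST[S]={a,b,c}  FIRST[A]={a,b}  FIRST[B]={a,b,c}  FIRST[C]={a}

FIRST(B) = ["a", "b", "c"]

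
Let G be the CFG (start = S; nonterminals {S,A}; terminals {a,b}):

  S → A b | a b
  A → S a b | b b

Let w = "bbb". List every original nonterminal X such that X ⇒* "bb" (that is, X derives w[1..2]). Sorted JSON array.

Convert to CNF:
  S -> A T1 | T0 T1
  A -> S X2 | T1 T1
  T0 -> a
  T1 -> b
  X2 -> T0 T1

Fill CYK table bottom-up, restricted to cells inside w[1..2]:
  [1..1]={T1}  "b"  orig:{}
  [2..2]={T1}  "b"  orig:{}
  [1..2]={A}  "bb"

Original NTs in T[1,2] deriving "bb": ["A"]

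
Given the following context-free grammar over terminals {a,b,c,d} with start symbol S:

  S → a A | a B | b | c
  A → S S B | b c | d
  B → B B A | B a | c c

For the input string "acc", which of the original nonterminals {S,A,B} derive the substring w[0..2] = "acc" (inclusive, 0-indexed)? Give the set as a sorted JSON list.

CNF form of G:
  S -> T2 A | T2 B | b | c
  A -> S X3 | T0 T1 | d
  B -> B T2 | B X4 | T1 T1
  T0 -> b
  T1 -> c
  T2 -> a
  X3 -> S B
  X4 -> B A

CYK table (by increasing span), restricted to cells inside w[0..2]:
  cell(0,0) a: {T2}  orig:{}
  cell(1,1) c: {S,T1}  orig:{S}
  cell(2,2) c: {S,T1}  orig:{S}
  cell(0,1) ac: ∅
  cell(1,2) cc: {B}
  cell(0,2) acc: {S}

Original NTs in T[0,2] deriving "acc": ["S"]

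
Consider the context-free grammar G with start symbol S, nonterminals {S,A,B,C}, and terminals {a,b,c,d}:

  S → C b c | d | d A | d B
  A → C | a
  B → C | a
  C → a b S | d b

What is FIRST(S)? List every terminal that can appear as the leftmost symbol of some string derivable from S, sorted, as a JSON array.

Compute FIRST by fixpoint:
iter 1:
  A via A→a: +{a}
  B via B→a: +{a}
  C via C→a b S: +{a}
  C via C→d b: +{d}
  S via S→C b c: +{a,d}
  S: {a,d}  A: {a}  B: {a}  C: {a,d}
iter 2:
  A via A→C: +{d}
  B via B→C: +{d}
  S: {a,d}  A: {a,d}  B: {a,d}  C: {a,d}
iter 3: (no change)
  S: {a,d}  A: {a,d}  B: {a,d}  C: {a,d}

FIRST(S) = ["a", "d"]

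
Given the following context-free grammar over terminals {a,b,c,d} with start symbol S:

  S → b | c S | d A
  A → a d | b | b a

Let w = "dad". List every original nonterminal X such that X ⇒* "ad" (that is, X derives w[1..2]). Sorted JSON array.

Convert to CNF:
  S -> T1 A | T3 S | b
  A -> T0 T1 | T2 T0 | b
  T0 -> a
  T1 -> d
  T2 -> b
  T3 -> c

Fill CYK table bottom-up (cells [i..j] with 1 ≤ i ≤ j ≤ 2 only):
  cell(1,1) a: {T0}  orig:{}
  cell(2,2) d: {T1}  orig:{}
  cell(1,2) ad: {A}

Original NTs in T[1,2] deriving "ad": ["A"]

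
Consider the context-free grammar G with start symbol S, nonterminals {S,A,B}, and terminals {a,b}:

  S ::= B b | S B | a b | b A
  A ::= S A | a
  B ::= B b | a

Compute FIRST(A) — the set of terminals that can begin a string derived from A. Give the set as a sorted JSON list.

Compute FIRST by fixpoint:
[1]
  A via A→a: +{a}
  B via B→a: +{a}
  S via S→B b: +{a}
  S via S→b A: +{b}
  S: {a,b}  A: {a}  B: {a}
[2]
  A via A→S A: +{b}
  S: {a,b}  A: {a,b}  B: {a}
[3] (stable)
  S: {a,b}  A: {a,b}  B: {a}

FIRST(A) = ["a", "b"]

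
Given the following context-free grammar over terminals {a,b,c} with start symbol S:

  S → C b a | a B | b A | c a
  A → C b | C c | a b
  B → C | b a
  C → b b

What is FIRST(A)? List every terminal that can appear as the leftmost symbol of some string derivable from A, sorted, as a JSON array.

FIRST iteration:
iter 1:
  A via A→a b: +{a}
  B via B→b a: +{b}
  C via C→b b: +{b}
  S via S→C b a: +{b}
  S via S→a B: +{a}
  S via S→c a: +{c}
  S: {a,b,c}  A: {a}  B: {b}  C: {b}
iter 2:
  A via A→C b: +{b}
  S: {a,b,c}  A: {a,b}  B: {b}  C: {b}
iter 3: — fixpoint
  S: {a,b,c}  A: {a,b}  B: {b}  C: {b}

FIRST(A) = ["a", "b"]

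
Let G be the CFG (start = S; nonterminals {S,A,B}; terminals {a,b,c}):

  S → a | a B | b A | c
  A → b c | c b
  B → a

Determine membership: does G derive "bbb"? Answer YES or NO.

Convert to CNF:
  S -> T0 A | T2 B | a | c
  A -> T0 T1 | T1 T0
  B -> a
  T0 -> b
  T1 -> c
  T2 -> a

CYK fill:
  T[0,0] 'b' = {T0}  orig:{}
  T[1,1] 'b' = {T0}  orig:{}
  T[2,2] 'b' = {T0}  orig:{}
  T[0,1] 'bb' = ∅
  T[1,2] 'bb' = ∅
  T[0,2] 'bbb' = ∅

S ∉ T[0,2] ⇒ NO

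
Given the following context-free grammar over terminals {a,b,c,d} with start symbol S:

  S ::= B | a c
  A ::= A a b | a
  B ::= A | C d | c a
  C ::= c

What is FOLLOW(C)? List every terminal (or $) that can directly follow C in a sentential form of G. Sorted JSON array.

FIRST sets, iterate to fixpoint:
[1]
  A via A→a: +{a}
  B via B→A: +{a}
  B via B→c a: +{c}
  C via C→c: +{c}
  S via S→B: +{a,c}
  FIRST(S)={a,c}  FIRST(A)={a}  FIRST(B)={a,c}  FIRST(C)={c}
[2] done
  FIRST(S)={a,c}  FIRST(A)={a}  FIRST(B)={a,c}  FIRST(C)={c}

Compute FOLLOW by fixpoint:
FOLLOW(S) := {$}
iter 1:
  A→A a b: FOLLOW(A) ⊇ FIRST(a) = {a}; new: +{a}
  B→C d: FOLLOW(C) ⊇ FIRST(d) = {d}; new: +{d}
  S→B: FOLLOW(B) ⊇ FOLLOW(S) ⊇ {$}; new: +{$}
  FOLLOW(S)={$}  FOLLOW(A)={a}  FOLLOW(B)={$}  FOLLOW(C)={d}
iter 2:
  B→A: FOLLOW(A) ⊇ FOLLOW(B) ⊇ {$}; new: +{$}
  FOLLOW(S)={$}  FOLLOW(A)={$,a}  FOLLOW(B)={$}  FOLLOW(C)={d}
iter 3: (no change)
  FOLLOW(S)={$}  FOLLOW(A)={$,a}  FOLLOW(B)={$}  FOLLOW(C)={d}

FOLLOW(C) = ["d"]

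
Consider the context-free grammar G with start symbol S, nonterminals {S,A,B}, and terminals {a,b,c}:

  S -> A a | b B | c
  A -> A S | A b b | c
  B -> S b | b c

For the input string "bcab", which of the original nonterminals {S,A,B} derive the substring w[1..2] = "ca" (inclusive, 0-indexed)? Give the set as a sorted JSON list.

CNF form of G:
  S -> A T2 | T0 B | c
  A -> A S | A X3 | c
  B -> S T0 | T0 T1
  T0 -> b
  T1 -> c
  T2 -> a
  X3 -> T0 T0

CYK table (by increasing span) — only the sub-triangle for w[1..2]:
  [1..1]={A,S,T1}  "c"  orig:{A,S}
  [2..2]={T2}  "a"  orig:{}
  [1..2]={S}  "ca"

Original NTs in T[1,2] deriving "ca": ["S"]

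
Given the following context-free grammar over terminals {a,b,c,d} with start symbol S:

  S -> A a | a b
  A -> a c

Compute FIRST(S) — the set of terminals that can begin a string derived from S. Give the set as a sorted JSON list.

FIRST sets, iterate to fixpoint:
iter 1:
  A via A→a c: +{a}
  S via S→A a: +{a}
  FIRST(S)={a}  FIRST(A)={a}
iter 2: (stable)
  FIRST(S)={a}  FIRST(A)={a}

FIRST(S) = ["a"]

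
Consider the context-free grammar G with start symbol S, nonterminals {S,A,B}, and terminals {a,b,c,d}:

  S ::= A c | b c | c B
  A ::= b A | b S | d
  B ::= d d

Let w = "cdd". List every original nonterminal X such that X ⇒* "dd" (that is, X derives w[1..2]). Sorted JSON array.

CNF form of G:
  S -> A T2 | T0 T2 | T2 B
  A -> T0 A | T0 S | d
  B -> T1 T1
  T0 -> b
  T1 -> d
  T2 -> c

Fill CYK table bottom-up, restricted to cells inside w[1..2]:
  [1..1]={A,T1}  "d"  orig:{A}
  [2..2]={A,T1}  "d"  orig:{A}
  [1..2]={B}  "dd"

Original NTs in T[1,2] deriving "dd": ["B"]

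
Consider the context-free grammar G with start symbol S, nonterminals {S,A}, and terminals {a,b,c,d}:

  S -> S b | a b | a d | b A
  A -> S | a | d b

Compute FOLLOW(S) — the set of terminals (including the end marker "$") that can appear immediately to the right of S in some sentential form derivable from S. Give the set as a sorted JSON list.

FIRST sets, iterate to fixpoint:
pass 1:
  A via A→a: +{a}
  A via A→d b: +{d}
  S via S→a b: +{a}
  S via S→b A: +{b}
  S: {a,b}  A: {a,d}
pass 2:
  A via A→S: +{b}
  S: {a,b}  A: {a,b,d}
pass 3: (stable)
  S: {a,b}  A: {a,b,d}

FOLLOW iteration:
seed FOLLOW(S) with $
[1]
  S→S b: FOLLOW(S) ⊇ FIRST(b) = {b}; new: +{b}
  S→b A: FOLLOW(A) ⊇ FOLLOW(S) ⊇ {$,b}; new: +{$,b}
  S: {$,b}  A: {$,b}
[2] (stable)
  S: {$,b}  A: {$,b}

FOLLOW(S) = ["$", "b"]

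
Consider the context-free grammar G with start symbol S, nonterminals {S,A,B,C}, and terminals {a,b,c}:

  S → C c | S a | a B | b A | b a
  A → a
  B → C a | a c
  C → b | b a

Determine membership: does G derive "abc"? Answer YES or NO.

CNF form of G:
  S -> C T1 | S T0 | T0 B | T2 A | T2 T0
  A -> a
  B -> C T0 | T0 T1
  C -> T2 T0 | b
  T0 -> a
  T1 -> c
  T2 -> b

Fill CYK table bottom-up:
  T[0,0] 'a' = {A,T0}  orig:{A}
  T[1,1] 'b' = {C,T2}  orig:{C}
  T[2,2] 'c' = {T1}  orig:{}
  T[0,1] 'ab' = ∅
  T[1,2] 'bc' = {S}
  T[0,2] 'abc' = ∅

S ∉ T[0,2] ⇒ NO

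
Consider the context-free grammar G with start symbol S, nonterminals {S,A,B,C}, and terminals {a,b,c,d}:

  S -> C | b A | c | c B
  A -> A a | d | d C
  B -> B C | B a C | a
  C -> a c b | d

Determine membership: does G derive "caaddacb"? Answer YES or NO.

CNF form of G:
  S -> T0 X6 | T2 B | T3 A | c | d
  A -> A T0 | T1 C | d
  B -> B C | B X4 | a
  C -> T0 X5 | d
  T0 -> a
  T1 -> d
  T2 -> c
  T3 -> b
  X4 -> T0 C
  X5 -> T2 T3
  X6 -> T2 T3

CYK fill:
  cell(0,0) c: {S,T2}  orig:{S}
  cell(1,1) a: {B,T0}  orig:{B}
  cell(2,2) a: {B,T0}  orig:{B}
  cell(3,3) d: {A,C,S,T1}  orig:{A,C,S}
  cell(4,4) d: {A,C,S,T1}  orig:{A,C,S}
  cell(5,5) a: {B,T0}  orig:{B}
  cell(6,6) c: {S,T2}  orig:{S}
  cell(7,7) b: {T3}  orig:{}
  cell(0,1) ca: {S}
  cell(1,2) aa: ∅
  cell(2,3) ad: {B,X4}  orig:{B}
  cell(3,4) dd: {A}
  cell(4,5) da: {A}
  cell(5,6) ac: ∅
  cell(6,7) cb: {X5,X6}  orig:{}
  cell(0,2) caa: ∅
  cell(1,3) aad: {B}
  cell(2,4) add: {B}
  cell(3,5) dda: {A}
  cell(4,6) dac: ∅
  cell(5,7) acb: {C,S}
  cell(0,3) caad: {S}
  cell(1,4) aadd: {B}
  cell(2,5) adda: ∅
  cell(3,6) ddac: ∅
  cell(4,7) dacb: {A}
  cell(0,4) caadd: {S}
  cell(1,5) aadda: ∅
  cell(2,6) addac: ∅
  cell(3,7) ddacb: ∅
  cell(0,5) caadda: ∅
  cell(1,6) aaddac: ∅
  cell(2,7) addacb: {B}
  cell(0,6) caaddac: ∅
  cell(1,7) aaddacb: {B}
  cell(0,7) caaddacb: {S}

S ∈ T[0,7] ⇒ YES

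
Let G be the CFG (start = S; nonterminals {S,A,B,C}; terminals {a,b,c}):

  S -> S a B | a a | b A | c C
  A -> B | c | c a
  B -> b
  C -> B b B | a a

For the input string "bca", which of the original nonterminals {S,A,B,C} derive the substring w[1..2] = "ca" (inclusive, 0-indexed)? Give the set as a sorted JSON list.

Convert to CNF:
  S -> S X4 | T0 C | T1 T1 | T2 A
  A -> T0 T1 | b | c
  B -> b
  C -> B X3 | T1 T1
  T0 -> c
  T1 -> a
  T2 -> b
  X3 -> T2 B
  X4 -> T1 B

CYK table (by increasing span) — only the sub-triangle for w[1..2]:
  T[1,1] 'c' = {A,T0}  orig:{A}
  T[2,2] 'a' = {T1}  orig:{}
  T[1,2] 'ca' = {A}

Original NTs in T[1,2] deriving "ca": ["A"]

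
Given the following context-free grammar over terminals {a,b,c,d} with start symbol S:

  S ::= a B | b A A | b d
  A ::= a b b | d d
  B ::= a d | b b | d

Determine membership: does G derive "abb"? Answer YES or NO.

Convert to CNF:
  S -> T0 B | T1 T2 | T1 X4
  A -> T0 X3 | T2 T2
  B -> T0 T2 | T1 T1 | d
  T0 -> a
  T1 -> b
  T2 -> d
  X3 -> T1 T1
  X4 -> A A

Fill CYK table bottom-up:
  [0..0]={T0}  "a"  orig:{}
  [1..1]={T1}  "b"  orig:{}
  [2..2]={T1}  "b"  orig:{}
  [0..1]=∅  "ab"
  [1..2]={B,X3}  "bb"  orig:{B}
  [0..2]={A,S}  "abb"

S ∈ T[0,2] ⇒ YES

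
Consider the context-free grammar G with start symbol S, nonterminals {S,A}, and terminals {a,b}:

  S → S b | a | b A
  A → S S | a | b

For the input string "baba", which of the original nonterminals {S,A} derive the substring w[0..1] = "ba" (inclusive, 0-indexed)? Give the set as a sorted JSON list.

Convert to CNF:
  S -> S T0 | T0 A | a
  A -> S S | a | b
  T0 -> b

Fill CYK table bottom-up (cells [i..j] with 0 ≤ i ≤ j ≤ 1 only):
  cell(0,0) b: {A,T0}  orig:{A}
  cell(1,1) a: {A,S}
  cell(0,1) ba: {S}

Original NTs in T[0,1] deriving "ba": ["S"]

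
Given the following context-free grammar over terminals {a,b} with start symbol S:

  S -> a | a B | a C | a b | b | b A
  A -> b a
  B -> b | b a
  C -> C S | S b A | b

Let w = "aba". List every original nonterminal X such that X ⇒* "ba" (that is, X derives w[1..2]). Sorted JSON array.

CNF form of G:
  S -> T0 A | T1 B | T1 C | T1 T0 | a | b
  A -> T0 T1
  B -> T0 T1 | b
  C -> C S | S X2 | b
  T0 -> b
  T1 -> a
  X2 -> T0 A

Fill CYK table bottom-up — only the sub-triangle for w[1..2]:
  cell(1,1) b: {B,C,S,T0}  orig:{B,C,S}
  cell(2,2) a: {S,T1}  orig:{S}
  cell(1,2) ba: {A,B,C}

Original NTs in T[1,2] deriving "ba": ["A", "B", "C"]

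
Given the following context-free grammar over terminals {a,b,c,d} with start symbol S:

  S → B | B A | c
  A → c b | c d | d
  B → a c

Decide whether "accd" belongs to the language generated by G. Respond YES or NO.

Convert to CNF:
  S -> B A | T3 T0 | c
  A -> T0 T1 | T0 T2 | d
  B -> T3 T0
  T0 -> c
  T1 -> b
  T2 -> d
  T3 -> a

CYK table (by increasing span):
  T[0,0] 'a' = {T3}  orig:{}
  T[1,1] 'c' = {S,T0}  orig:{S}
  T[2,2] 'c' = {S,T0}  orig:{S}
  T[3,3] 'd' = {A,T2}  orig:{A}
  T[0,1] 'ac' = {B,S}
  T[1,2] 'cc' = ∅
  T[2,3] 'cd' = {A}
  T[0,2] 'acc' = ∅
  T[1,3] 'ccd' = ∅
  T[0,3] 'accd' = {S}

S ∈ T[0,3] ⇒ YES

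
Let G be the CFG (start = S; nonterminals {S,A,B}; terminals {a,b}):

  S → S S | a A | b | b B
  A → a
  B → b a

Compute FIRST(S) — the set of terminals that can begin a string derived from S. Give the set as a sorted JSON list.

Compute FIRST by fixpoint:
round 1:
  A via A→a: +{a}
  B via B→b a: +{b}
  S via S→a A: +{a}
  S via S→b: +{b}
  FIRST[S]={a,b}  FIRST[A]={a}  FIRST[B]={b}
round 2: — fixpoint
  FIRST[S]={a,b}  FIRST[A]={a}  FIRST[B]={b}

FIRST(S) = ["a", "b"]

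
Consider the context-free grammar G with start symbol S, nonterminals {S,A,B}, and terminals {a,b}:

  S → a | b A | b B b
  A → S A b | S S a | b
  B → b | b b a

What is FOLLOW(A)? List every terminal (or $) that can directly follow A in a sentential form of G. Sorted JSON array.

Compute FIRST by fixpoint:
[1]
  A via A→b: +{b}
  B via B→b: +{b}
  S via S→a: +{a}
  S via S→b A: +{b}
  S: {a,b}  A: {b}  B: {b}
[2]
  A via A→S A b: +{a}
  S: {a,b}  A: {a,b}  B: {b}
[3] (stable)
  S: {a,b}  A: {a,b}  B: {b}

Compute FOLLOW by fixpoint:
seed FOLLOW(S) with $
iter 1:
  A→S A b: FOLLOW(S) ⊇ FIRST(A) = {a,b}; new: +{a,b}
  A→S A b: FOLLOW(A) ⊇ FIRST(b) = {b}; new: +{b}
  S→b A: FOLLOW(A) ⊇ FOLLOW(S) ⊇ {$,a,b}; new: +{$,a}
  S→b B b: FOLLOW(B) ⊇ FIRST(b) = {b}; new: +{b}
  S: {$,a,b}  A: {$,a,b}  B: {b}
iter 2: done
  S: {$,a,b}  A: {$,a,b}  B: {b}

FOLLOW(A) = ["$", "a", "b"]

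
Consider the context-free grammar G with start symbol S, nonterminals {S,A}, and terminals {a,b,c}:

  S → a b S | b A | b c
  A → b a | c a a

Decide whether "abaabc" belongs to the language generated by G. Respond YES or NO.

Convert to CNF:
  S -> T0 A | T0 T2 | T1 X4
  A -> T0 T1 | T2 X3
  T0 -> b
  T1 -> a
  T2 -> c
  X3 -> T1 T1
  X4 -> T0 S

CYK table (by increasing span):
  [0..0]={T1}  "a"  orig:{}
  [1..1]={T0}  "b"  orig:{}
  [2..2]={T1}  "a"  orig:{}
  [3..3]={T1}  "a"  orig:{}
  [4..4]={T0}  "b"  orig:{}
  [5..5]={T2}  "c"  orig:{}
  [0..1]=∅  "ab"
  [1..2]={A}  "ba"
  [2..3]={X3}  "aa"  orig:{}
  [3..4]=∅  "ab"
  [4..5]={S}  "bc"
  [0..2]=∅  "aba"
  [1..3]=∅  "baa"
  [2..4]=∅  "aab"
  [3..5]=∅  "abc"
  [0..3]=∅  "abaa"
  [1..4]=∅  "baab"
  [2..5]=∅  "aabc"
  [0..4]=∅  "abaab"
  [1..5]=∅  "baabc"
  [0..5]=∅  "abaabc"

S ∉ T[0,5] ⇒ NO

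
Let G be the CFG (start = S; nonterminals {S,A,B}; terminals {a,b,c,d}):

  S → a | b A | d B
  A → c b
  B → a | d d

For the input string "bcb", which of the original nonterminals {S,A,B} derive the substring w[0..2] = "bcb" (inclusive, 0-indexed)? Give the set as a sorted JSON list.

CNF form of G:
  S -> T1 A | T2 B | a
  A -> T0 T1
  B -> T2 T2 | a
  T0 -> c
  T1 -> b
  T2 -> d

Fill CYK table bottom-up, restricted to cells inside w[0..2]:
  T[0,0] 'b' = {T1}  orig:{}
  T[1,1] 'c' = {T0}  orig:{}
  T[2,2] 'b' = {T1}  orig:{}
  T[0,1] 'bc' = ∅
  T[1,2] 'cb' = {A}
  T[0,2] 'bcb' = {S}

Original NTs in T[0,2] deriving "bcb": ["S"]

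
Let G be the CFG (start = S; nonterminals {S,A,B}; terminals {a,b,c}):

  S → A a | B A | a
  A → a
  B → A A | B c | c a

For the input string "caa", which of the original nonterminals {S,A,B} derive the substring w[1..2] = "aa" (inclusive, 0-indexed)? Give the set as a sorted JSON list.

CNF form of G:
  S -> A T1 | B A | a
  A -> a
  B -> A A | B T0 | T0 T1
  T0 -> c
  T1 -> a

CYK fill — only the sub-triangle for w[1..2]:
  T[1,1] 'a' = {A,S,T1}  orig:{A,S}
  T[2,2] 'a' = {A,S,T1}  orig:{A,S}
  T[1,2] 'aa' = {B,S}

Original NTs in T[1,2] deriving "aa": ["B", "S"]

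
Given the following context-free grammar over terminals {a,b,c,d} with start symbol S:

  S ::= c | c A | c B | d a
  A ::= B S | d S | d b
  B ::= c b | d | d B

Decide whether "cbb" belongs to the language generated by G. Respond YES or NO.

CNF form of G:
  S -> T0 T3 | T2 A | T2 B | c
  A -> B S | T0 S | T0 T1
  B -> T0 B | T2 T1 | d
  T0 -> d
  T1 -> b
  T2 -> c
  T3 -> a

CYK fill:
  cell(0,0) c: {S,T2}  orig:{S}
  cell(1,1) b: {T1}  orig:{}
  cell(2,2) b: {T1}  orig:{}
  cell(0,1) cb: {B}
  cell(1,2) bb: ∅
  cell(0,2) cbb: ∅

S ∉ T[0,2] ⇒ NO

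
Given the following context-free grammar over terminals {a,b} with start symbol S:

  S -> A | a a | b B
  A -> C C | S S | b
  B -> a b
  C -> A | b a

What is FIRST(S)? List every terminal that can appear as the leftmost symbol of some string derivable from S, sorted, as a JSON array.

Compute FIRST by fixpoint:
pass 1:
  A via A→b: +{b}
  B via B→a b: +{a}
  C via C→A: +{b}
  S via S→A: +{b}
  S via S→a a: +{a}
  S: {a,b}  A: {b}  B: {a}  C: {b}
pass 2:
  A via A→S S: +{a}
  C via C→A: +{a}
  S: {a,b}  A: {a,b}  B: {a}  C: {a,b}
pass 3: (stable)
  S: {a,b}  A: {a,b}  B: {a}  C: {a,b}

FIRST(S) = ["a", "b"]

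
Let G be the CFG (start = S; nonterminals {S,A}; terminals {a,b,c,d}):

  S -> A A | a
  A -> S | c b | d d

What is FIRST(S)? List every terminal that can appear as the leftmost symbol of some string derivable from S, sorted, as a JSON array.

FIRST sets, iterate to fixpoint:
[1]
  A via A→c b: +{c}
  A via A→d d: +{d}
  S via S→A A: +{c,d}
  S via S→a: +{a}
  FIRST[S]={a,c,d}  FIRST[A]={c,d}
[2]
  A via A→S: +{a}
  FIRST[S]={a,c,d}  FIRST[A]={a,c,d}
[3] (no change)
  FIRST[S]={a,c,d}  FIRST[A]={a,c,d}

FIRST(S) = ["a", "c", "d"]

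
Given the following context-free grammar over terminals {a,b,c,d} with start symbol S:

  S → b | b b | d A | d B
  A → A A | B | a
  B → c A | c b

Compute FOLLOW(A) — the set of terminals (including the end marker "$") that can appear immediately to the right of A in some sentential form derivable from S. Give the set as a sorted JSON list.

FIRST iteration:
iter 1:
  A via A→a: +{a}
  B via B→c A: +{c}
  S via S→b: +{b}
  S via S→d A: +{d}
  FIRST(S)={b,d}  FIRST(A)={a}  FIRST(B)={c}
iter 2:
  A via A→B: +{c}
  FIRST(S)={b,d}  FIRST(A)={a,c}  FIRST(B)={c}
iter 3: done
  FIRST(S)={b,d}  FIRST(A)={a,c}  FIRST(B)={c}

Compute FOLLOW by fixpoint:
seed FOLLOW(S) with $
iter 1:
  A→A A: FOLLOW(A) ⊇ FIRST(A) = {a,c}; new: +{a,c}
  A→B: FOLLOW(B) ⊇ FOLLOW(A) ⊇ {a,c}; new: +{a,c}
  S→d A: FOLLOW(A) ⊇ FOLLOW(S) ⊇ {$}; new: +{$}
  S→d B: FOLLOW(B) ⊇ FOLLOW(S) ⊇ {$}; new: +{$}
  FOLLOW[S]={$}  FOLLOW[A]={$,a,c}  FOLLOW[B]={$,a,c}
iter 2: — fixpoint
  FOLLOW[S]={$}  FOLLOW[A]={$,a,c}  FOLLOW[B]={$,a,c}

FOLLOW(A) = ["$", "a", "c"]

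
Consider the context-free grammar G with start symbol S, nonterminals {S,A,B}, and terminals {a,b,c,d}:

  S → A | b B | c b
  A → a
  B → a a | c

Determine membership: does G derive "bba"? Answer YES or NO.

Convert to CNF:
  S -> T1 B | T2 T1 | a
  A -> a
  B -> T0 T0 | c
  T0 -> a
  T1 -> b
  T2 -> c

CYK table (by increasing span):
  cell(0,0) b: {T1}  orig:{}
  cell(1,1) b: {T1}  orig:{}
  cell(2,2) a: {A,S,T0}  orig:{A,S}
  cell(0,1) bb: ∅
  cell(1,2) ba: ∅
  cell(0,2) bba: ∅

S ∉ T[0,2] ⇒ NO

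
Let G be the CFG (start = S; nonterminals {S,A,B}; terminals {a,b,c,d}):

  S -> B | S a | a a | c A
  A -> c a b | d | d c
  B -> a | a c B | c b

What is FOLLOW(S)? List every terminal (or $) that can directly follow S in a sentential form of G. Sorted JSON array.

FIRST iteration:
pass 1:
  A via A→c a b: +{c}
  A via A→d: +{d}
  B via B→a: +{a}
  B via B→c b: +{c}
  S via S→B: +{a,c}
  FIRST(S)={a,c}  FIRST(A)={c,d}  FIRST(B)={a,c}
pass 2: (stable)
  FIRST(S)={a,c}  FIRST(A)={c,d}  FIRST(B)={a,c}

FOLLOW sets:
seed FOLLOW(S) with $
pass 1:
  S→B: FOLLOW(B) ⊇ FOLLOW(S) ⊇ {$}; new: +{$}
  S→S a: FOLLOW(S) ⊇ FIRST(a) = {a}; new: +{a}
  S→c A: FOLLOW(A) ⊇ FOLLOW(S) ⊇ {$,a}; new: +{$,a}
  S: {$,a}  A: {$,a}  B: {$}
pass 2:
  S→B: FOLLOW(B) ⊇ FOLLOW(S) ⊇ {$,a}; new: +{a}
  S: {$,a}  A: {$,a}  B: {$,a}
pass 3: done
  S: {$,a}  A: {$,a}  B: {$,a}

FOLLOW(S) = ["$", "a"]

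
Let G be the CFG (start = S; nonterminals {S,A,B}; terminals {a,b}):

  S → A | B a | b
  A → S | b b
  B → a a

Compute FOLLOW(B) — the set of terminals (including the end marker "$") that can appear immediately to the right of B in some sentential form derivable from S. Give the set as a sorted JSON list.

FIRST sets, iterate to fixpoint:
pass 1:
  A via A→b b: +{b}
  B via B→a a: +{a}
  S via S→A: +{b}
  S via S→B a: +{a}
  S: {a,b}  A: {b}  B: {a}
pass 2:
  A via A→S: +{a}
  S: {a,b}  A: {a,b}  B: {a}
pass 3: done
  S: {a,b}  A: {a,b}  B: {a}

FOLLOW iteration:
seed FOLLOW(S) with $
pass 1:
  S→A: FOLLOW(A) ⊇ FOLLOW(S) ⊇ {$}; new: +{$}
  S→B a: FOLLOW(B) ⊇ FIRST(a) = {a}; new: +{a}
  FOLLOW[S]={$}  FOLLOW[A]={$}  FOLLOW[B]={a}
pass 2: — fixpoint
  FOLLOW[S]={$}  FOLLOW[A]={$}  FOLLOW[B]={a}

FOLLOW(B) = ["a"]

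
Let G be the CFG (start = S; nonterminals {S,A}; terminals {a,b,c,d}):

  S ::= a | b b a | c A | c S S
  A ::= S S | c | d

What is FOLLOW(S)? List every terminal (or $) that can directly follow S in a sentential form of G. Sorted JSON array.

Compute FIRST by fixpoint:
pass 1:
  A via A→c: +{c}
  A via A→d: +{d}
  S via S→a: +{a}
  S via S→b b a: +{b}
  S via S→c A: +{c}
  S: {a,b,c}  A: {c,d}
pass 2:
  A via A→S S: +{a,b}
  S: {a,b,c}  A: {a,b,c,d}
pass 3: done
  S: {a,b,c}  A: {a,b,c,d}

FOLLOW iteration:
FOLLOW(S) := {$}
[1]
  A→S S: FOLLOW(S) ⊇ FIRST(S) = {a,b,c}; new: +{a,b,c}
  S→c A: FOLLOW(A) ⊇ FOLLOW(S) ⊇ {$,a,b,c}; new: +{$,a,b,c}
  FOLLOW(S)={$,a,b,c}  FOLLOW(A)={$,a,b,c}
[2] done
  FOLLOW(S)={$,a,b,c}  FOLLOW(A)={$,a,b,c}

FOLLOW(S) = ["$", "a", "b", "c"]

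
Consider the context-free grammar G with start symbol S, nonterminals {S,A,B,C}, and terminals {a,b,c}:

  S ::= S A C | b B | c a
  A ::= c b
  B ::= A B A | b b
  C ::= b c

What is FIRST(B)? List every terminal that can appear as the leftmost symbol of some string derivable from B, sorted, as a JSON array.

FIRST sets, iterate to fixpoint:
[1]
  A via A→c b: +{c}
  B via B→A B A: +{c}
  B via B→b b: +{b}
  C via C→b c: +{b}
  S via S→b B: +{b}
  S via S→c a: +{c}
  FIRST[S]={b,c}  FIRST[A]={c}  FIRST[B]={b,c}  FIRST[C]={b}
[2] (no change)
  FIRST[S]={b,c}  FIRST[A]={c}  FIRST[B]={b,c}  FIRST[C]={b}

FIRST(B) = ["b", "c"]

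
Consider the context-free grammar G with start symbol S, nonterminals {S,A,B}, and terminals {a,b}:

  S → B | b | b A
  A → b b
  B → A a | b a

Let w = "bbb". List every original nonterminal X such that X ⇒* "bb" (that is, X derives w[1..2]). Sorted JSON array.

CNF form of G:
  S -> A T1 | T0 A | T0 T1 | b
  A -> T0 T0
  B -> A T1 | T0 T1
  T0 -> b
  T1 -> a

Fill CYK table bottom-up — only the sub-triangle for w[1..2]:
  T[1,1] 'b' = {S,T0}  orig:{S}
  T[2,2] 'b' = {S,T0}  orig:{S}
  T[1,2] 'bb' = {A}

Original NTs in T[1,2] deriving "bb": ["A"]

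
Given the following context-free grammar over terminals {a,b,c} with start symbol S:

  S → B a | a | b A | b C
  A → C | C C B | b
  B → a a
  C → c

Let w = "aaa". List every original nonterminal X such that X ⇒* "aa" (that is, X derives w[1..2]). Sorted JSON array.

CNF form of G:
  S -> B T0 | T1 A | T1 C | a
  A -> C X2 | b | c
  B -> T0 T0
  C -> c
  T0 -> a
  T1 -> b
  X2 -> C B

Fill CYK table bottom-up (cells [i..j] with 1 ≤ i ≤ j ≤ 2 only):
  [1..1]={S,T0}  "a"  orig:{S}
  [2..2]={S,T0}  "a"  orig:{S}
  [1..2]={B}  "aa"

Original NTs in T[1,2] deriving "aa": ["B"]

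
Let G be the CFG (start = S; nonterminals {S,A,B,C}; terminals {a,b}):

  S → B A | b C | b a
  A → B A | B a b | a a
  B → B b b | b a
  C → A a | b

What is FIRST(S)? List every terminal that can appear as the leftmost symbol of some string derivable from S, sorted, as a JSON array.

FIRST iteration:
iter 1:
  A via A→a a: +{a}
  B via B→b a: +{b}
  C via C→A a: +{a}
  C via C→b: +{b}
  S via S→B A: +{b}
  FIRST(S)={b}  FIRST(A)={a}  FIRST(B)={b}  FIRST(C)={a,b}
iter 2:
  A via A→B A: +{b}
  FIRST(S)={b}  FIRST(A)={a,b}  FIRST(B)={b}  FIRST(C)={a,b}
iter 3: — fixpoint
  FIRST(S)={b}  FIRST(A)={a,b}  FIRST(B)={b}  FIRST(C)={a,b}

FIRST(S) = ["b"]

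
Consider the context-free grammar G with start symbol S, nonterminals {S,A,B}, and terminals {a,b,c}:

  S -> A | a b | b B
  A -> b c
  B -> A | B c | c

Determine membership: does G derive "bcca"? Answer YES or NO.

Convert to CNF:
  S -> T0 B | T0 T1 | T2 T0
  A -> T0 T1
  B -> B T1 | T0 T1 | c
  T0 -> b
  T1 -> c
  T2 -> a

CYK fill:
  cell(0,0) b: {T0}  orig:{}
  cell(1,1) c: {B,T1}  orig:{B}
  cell(2,2) c: {B,T1}  orig:{B}
  cell(3,3) a: {T2}  orig:{}
  cell(0,1) bc: {A,B,S}
  cell(1,2) cc: {B}
  cell(2,3) ca: ∅
  cell(0,2) bcc: {B,S}
  cell(1,3) cca: ∅
  cell(0,3) bcca: ∅

S ∉ T[0,3] ⇒ NO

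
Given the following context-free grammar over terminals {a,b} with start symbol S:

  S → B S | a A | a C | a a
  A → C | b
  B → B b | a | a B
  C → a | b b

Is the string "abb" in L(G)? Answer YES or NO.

Convert to CNF:
  S -> B S | T1 A | T1 C | T1 T1
  A -> T0 T0 | a | b
  B -> B T0 | T1 B | a
  C -> T0 T0 | a
  T0 -> b
  T1 -> a

Fill CYK table bottom-up:
  cell(0,0) a: {A,B,C,T1}  orig:{A,B,C}
  cell(1,1) b: {A,T0}  orig:{A}
  cell(2,2) b: {A,T0}  orig:{A}
  cell(0,1) ab: {B,S}
  cell(1,2) bb: {A,C}
  cell(0,2) abb: {B,S}

S ∈ T[0,2] ⇒ YES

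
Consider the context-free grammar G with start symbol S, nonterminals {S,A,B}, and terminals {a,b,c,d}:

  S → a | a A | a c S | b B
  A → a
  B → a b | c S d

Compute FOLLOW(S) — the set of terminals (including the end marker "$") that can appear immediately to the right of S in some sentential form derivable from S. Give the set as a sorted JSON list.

FIRST sets, iterate to fixpoint:
pass 1:
  A via A→a: +{a}
  B via B→a b: +{a}
  B via B→c S d: +{c}
  S via S→a: +{a}
  S via S→b B: +{b}
  FIRST(S)={a,b}  FIRST(A)={a}  FIRST(B)={a,c}
pass 2: (no change)
  FIRST(S)={a,b}  FIRST(A)={a}  FIRST(B)={a,c}

FOLLOW iteration:
initialize: $ ∈ FOLLOW(S)
[1]
  B→c S d: FOLLOW(S) ⊇ FIRST(d) = {d}; new: +{d}
  S→a A: FOLLOW(A) ⊇ FOLLOW(S) ⊇ {$,d}; new: +{$,d}
  S→b B: FOLLOW(B) ⊇ FOLLOW(S) ⊇ {$,d}; new: +{$,d}
  FOLLOW[S]={$,d}  FOLLOW[A]={$,d}  FOLLOW[B]={$,d}
[2] (stable)
  FOLLOW[S]={$,d}  FOLLOW[A]={$,d}  FOLLOW[B]={$,d}

FOLLOW(S) = ["$", "d"]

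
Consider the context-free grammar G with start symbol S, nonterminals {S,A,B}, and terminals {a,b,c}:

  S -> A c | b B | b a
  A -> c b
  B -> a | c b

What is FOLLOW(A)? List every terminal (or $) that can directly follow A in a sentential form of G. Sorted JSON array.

Compute FIRST by fixpoint:
[1]
  A via A→c b: +{c}
  B via B→a: +{a}
  B via B→c b: +{c}
  S via S→A c: +{c}
  S via S→b B: +{b}
  FIRST[S]={b,c}  FIRST[A]={c}  FIRST[B]={a,c}
[2] — fixpoint
  FIRST[S]={b,c}  FIRST[A]={c}  FIRST[B]={a,c}

FOLLOW sets:
initialize: $ ∈ FOLLOW(S)
[1]
  S→A c: FOLLOW(A) ⊇ FIRST(c) = {c}; new: +{c}
  S→b B: FOLLOW(B) ⊇ FOLLOW(S) ⊇ {$}; new: +{$}
  FOLLOW[S]={$}  FOLLOW[A]={c}  FOLLOW[B]={$}
[2] done
  FOLLOW[S]={$}  FOLLOW[A]={c}  FOLLOW[B]={$}

FOLLOW(A) = ["c"]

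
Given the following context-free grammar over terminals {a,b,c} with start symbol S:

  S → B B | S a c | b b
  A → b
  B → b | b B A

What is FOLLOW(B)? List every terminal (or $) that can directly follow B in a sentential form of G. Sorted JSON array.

FIRST iteration:
pass 1:
  A via A→b: +{b}
  B via B→b: +{b}
  S via S→B B: +{b}
  FIRST[S]={b}  FIRST[A]={b}  FIRST[B]={b}
pass 2: (stable)
  FIRST[S]={b}  FIRST[A]={b}  FIRST[B]={b}

Compute FOLLOW by fixpoint:
initialize: $ ∈ FOLLOW(S)
pass 1:
  B→b B A: FOLLOW(B) ⊇ FIRST(A) = {b}; new: +{b}
  B→b B A: FOLLOW(A) ⊇ FOLLOW(B) ⊇ {b}; new: +{b}
  S→B B: FOLLOW(B) ⊇ FOLLOW(S) ⊇ {$}; new: +{$}
  S→S a c: FOLLOW(S) ⊇ FIRST(a) = {a}; new: +{a}
  S: {$,a}  A: {b}  B: {$,b}
pass 2:
  B→b B A: FOLLOW(A) ⊇ FOLLOW(B) ⊇ {$,b}; new: +{$}
  S→B B: FOLLOW(B) ⊇ FOLLOW(S) ⊇ {$,a}; new: +{a}
  S: {$,a}  A: {$,b}  B: {$,a,b}
pass 3:
  B→b B A: FOLLOW(A) ⊇ FOLLOW(B) ⊇ {$,a,b}; new: +{a}
  S: {$,a}  A: {$,a,b}  B: {$,a,b}
pass 4: (no change)
  S: {$,a}  A: {$,a,b}  B: {$,a,b}

FOLLOW(B) = ["$", "a", "b"]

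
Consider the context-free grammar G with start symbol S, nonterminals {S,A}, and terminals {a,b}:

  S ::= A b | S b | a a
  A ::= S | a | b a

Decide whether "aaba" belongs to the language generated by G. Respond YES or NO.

Convert to CNF:
  S -> A T0 | S T0 | T1 T1
  A -> A T0 | S T0 | T0 T1 | T1 T1 | a
  T0 -> b
  T1 -> a

CYK table (by increasing span):
  cell(0,0) a: {A,T1}  orig:{A}
  cell(1,1) a: {A,T1}  orig:{A}
  cell(2,2) b: {T0}  orig:{}
  cell(3,3) a: {A,T1}  orig:{A}
  cell(0,1) aa: {A,S}
  cell(1,2) ab: {A,S}
  cell(2,3) ba: {A}
  cell(0,2) aab: {A,S}
  cell(1,3) aba: ∅
  cell(0,3) aaba: ∅

S ∉ T[0,3] ⇒ NO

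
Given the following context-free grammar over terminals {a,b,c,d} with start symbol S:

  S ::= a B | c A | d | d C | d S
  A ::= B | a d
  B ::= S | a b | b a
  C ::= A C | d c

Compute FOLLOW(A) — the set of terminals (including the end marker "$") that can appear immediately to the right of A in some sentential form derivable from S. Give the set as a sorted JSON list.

FIRST iteration:
[1]
  A via A→a d: +{a}
  B via B→a b: +{a}
  B via B→b a: +{b}
  C via C→A C: +{a}
  C via C→d c: +{d}
  S via S→a B: +{a}
  S via S→c A: +{c}
  S via S→d: +{d}
  FIRST[S]={a,c,d}  FIRST[A]={a}  FIRST[B]={a,b}  FIRST[C]={a,d}
[2]
  A via A→B: +{b}
  B via B→S: +{c,d}
  C via C→A C: +{b}
  FIRST[S]={a,c,d}  FIRST[A]={a,b}  FIRST[B]={a,b,c,d}  FIRST[C]={a,b,d}
[3]
  A via A→B: +{c,d}
  C via C→A C: +{c}
  FIRST[S]={a,c,d}  FIRST[A]={a,b,c,d}  FIRST[B]={a,b,c,d}  FIRST[C]={a,b,c,d}
[4] done
  FIRST[S]={a,c,d}  FIRST[A]={a,b,c,d}  FIRST[B]={a,b,c,d}  FIRST[C]={a,b,c,d}

FOLLOW iteration:
seed FOLLOW(S) with $
pass 1:
  C→A C: FOLLOW(A) ⊇ FIRST(C) = {a,b,c,d}; new: +{a,b,c,d}
  S→a B: FOLLOW(B) ⊇ FOLLOW(S) ⊇ {$}; new: +{$}
  S→c A: FOLLOW(A) ⊇ FOLLOW(S) ⊇ {$}; new: +{$}
  S→d C: FOLLOW(C) ⊇ FOLLOW(S) ⊇ {$}; new: +{$}
  FOLLOW(S)={$}  FOLLOW(A)={$,a,b,c,d}  FOLLOW(B)={$}  FOLLOW(C)={$}
pass 2:
  A→B: FOLLOW(B) ⊇ FOLLOW(A) ⊇ {$,a,b,c,d}; new: +{a,b,c,d}
  B→S: FOLLOW(S) ⊇ FOLLOW(B) ⊇ {$,a,b,c,d}; new: +{a,b,c,d}
  S→d C: FOLLOW(C) ⊇ FOLLOW(S) ⊇ {$,a,b,c,d}; new: +{a,b,c,d}
  FOLLOW(S)={$,a,b,c,d}  FOLLOW(A)={$,a,b,c,d}  FOLLOW(B)={$,a,b,c,d}  FOLLOW(C)={$,a,b,c,d}
pass 3: done
  FOLLOW(S)={$,a,b,c,d}  FOLLOW(A)={$,a,b,c,d}  FOLLOW(B)={$,a,b,c,d}  FOLLOW(C)={$,a,b,c,d}

FOLLOW(A) = ["$", "a", "b", "c", "d"]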